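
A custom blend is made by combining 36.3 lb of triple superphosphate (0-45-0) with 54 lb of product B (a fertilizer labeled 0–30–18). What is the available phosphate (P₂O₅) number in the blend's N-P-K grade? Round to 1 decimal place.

Total mass = 36.3 + 54 = 90.3 lb.
P₂O₅ mass = 45%×36.3 + 30%×54 = 32.535 lb.
% P₂O₅ = 32.535 / 90.3 = 36.0299%.

36.0% P₂O₅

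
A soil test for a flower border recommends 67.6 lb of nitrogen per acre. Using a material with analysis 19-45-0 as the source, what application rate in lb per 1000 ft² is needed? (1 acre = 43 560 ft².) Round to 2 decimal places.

8.17 lb of product per thousand sq ft

Product per acre = 67.6 / 19% = 355.789 lb.
Convert to per 1000 ft²: 355.789 × 0.0229568 = 8.1678 lb.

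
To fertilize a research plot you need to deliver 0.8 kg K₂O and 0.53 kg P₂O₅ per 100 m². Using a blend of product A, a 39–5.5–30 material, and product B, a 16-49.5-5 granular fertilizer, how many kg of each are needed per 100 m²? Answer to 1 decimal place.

2.5 kg product A, 0.8 kg product B

Let a = kg of product A, b = kg of product B (per 100 m²).
K₂O: 0.3·a + 0.05·b = 0.8
P₂O₅: 0.055·a + 0.495·b = 0.53
From row1: a = (0.8 − 0.05·b) / 0.3.
Into row2: 0.055·(0.8 − 0.05·b)/0.3 + 0.495·b = 0.53 → b = 0.789022, a = 2.53516.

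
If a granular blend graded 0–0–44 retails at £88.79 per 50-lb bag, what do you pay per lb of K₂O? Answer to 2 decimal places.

£4.04 per lb K₂O

K₂O in bag = 50 × 44% = 22 lb.
Cost per lb K₂O = £88.79 / 22 = £4.0359.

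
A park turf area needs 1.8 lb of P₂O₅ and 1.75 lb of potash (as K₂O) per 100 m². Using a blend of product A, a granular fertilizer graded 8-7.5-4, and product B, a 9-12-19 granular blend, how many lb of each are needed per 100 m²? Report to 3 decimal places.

Let a = lb of product A, b = lb of product B (per 100 m²).
P₂O₅: 0.075·a + 0.12·b = 1.8
K₂O: 0.04·a + 0.19·b = 1.75
From row1: a = (1.8 − 0.12·b) / 0.075.
Into row2: 0.04·(1.8 − 0.12·b)/0.075 + 0.19·b = 1.75 → b = 6.26984, a = 13.9683.

13.968 lb product A, 6.270 lb product B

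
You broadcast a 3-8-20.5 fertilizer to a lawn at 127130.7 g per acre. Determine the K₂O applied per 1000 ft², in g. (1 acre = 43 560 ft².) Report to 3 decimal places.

598.296 g K₂O per thousand sq ft

K₂O per acre = 127130.7 × 20.5% = 26061.8 g.
Convert to per 1000 ft²: 26061.8 × 0.0229568 = 598.29645 g.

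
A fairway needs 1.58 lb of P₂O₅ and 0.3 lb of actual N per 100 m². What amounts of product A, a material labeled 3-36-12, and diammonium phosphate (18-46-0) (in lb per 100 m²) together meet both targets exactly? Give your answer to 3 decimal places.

2.871 lb product A, 1.188 lb diammonium phosphate

With a, b = lb per 100 m² of product A and diammonium phosphate:
P₂O₅: 0.36·a + 0.46·b = 1.58
N: 0.03·a + 0.18·b = 0.3
Eliminate a: (row1) − 0.36/0.03·(row2) → -1.7·b = -2.02, so b = 1.18824.
Back-substitute: a = (1.58 − 0.46·1.18824) / 0.36 = 2.87059.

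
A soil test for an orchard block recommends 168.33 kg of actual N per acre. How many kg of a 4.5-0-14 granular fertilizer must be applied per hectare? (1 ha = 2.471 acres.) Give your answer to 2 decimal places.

Product per acre = 168.33 / 4.5% = 3740.67 kg.
Convert to per hectare: 3740.67 × 2.471 = 9243.187 kg.

9243.19 kg of product per hectare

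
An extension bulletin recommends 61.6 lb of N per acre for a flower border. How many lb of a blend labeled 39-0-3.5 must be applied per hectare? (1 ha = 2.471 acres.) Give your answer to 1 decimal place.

390.3 lb of product per hectare

Product per acre = 61.6 / 39% = 157.949 lb.
Convert to per hectare: 157.949 × 2.471 = 390.291 lb.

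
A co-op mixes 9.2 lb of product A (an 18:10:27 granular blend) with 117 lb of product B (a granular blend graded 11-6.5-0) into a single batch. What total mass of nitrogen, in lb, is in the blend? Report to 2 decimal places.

N mass = 18%×9.2 + 11%×117 = 14.526 lb.

14.53 lb N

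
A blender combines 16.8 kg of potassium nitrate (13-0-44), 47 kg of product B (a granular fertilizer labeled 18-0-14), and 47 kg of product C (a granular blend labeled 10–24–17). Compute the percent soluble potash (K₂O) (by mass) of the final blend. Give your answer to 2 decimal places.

19.82% K₂O

Total mass = 16.8 + 47 + 47 = 110.8 kg.
K₂O mass = 44%×16.8 + 14%×47 + 17%×47 = 21.962 kg.
% K₂O = 21.962 / 110.8 = 19.8213%.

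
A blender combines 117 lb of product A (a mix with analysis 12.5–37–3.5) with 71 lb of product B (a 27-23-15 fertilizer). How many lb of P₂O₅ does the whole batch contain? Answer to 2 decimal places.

P₂O₅ mass = 37%×117 + 23%×71 = 59.62 lb.

59.62 lb P₂O₅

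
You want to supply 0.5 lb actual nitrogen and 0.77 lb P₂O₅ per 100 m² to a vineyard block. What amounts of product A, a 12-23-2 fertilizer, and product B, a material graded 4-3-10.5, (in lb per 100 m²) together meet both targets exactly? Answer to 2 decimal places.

2.82 lb product A, 4.04 lb product B

Per-100 m² balance (a = product A, b = product B):
N: 0.12·a + 0.04·b = 0.5
P₂O₅: 0.23·a + 0.03·b = 0.77
Eliminate b: (row1) − 0.04/0.03·(row2) → -0.186667·a = -0.526667, so a = 2.82143.
Then b = (0.77 − 0.23·2.82143) / 0.03 = 4.03571.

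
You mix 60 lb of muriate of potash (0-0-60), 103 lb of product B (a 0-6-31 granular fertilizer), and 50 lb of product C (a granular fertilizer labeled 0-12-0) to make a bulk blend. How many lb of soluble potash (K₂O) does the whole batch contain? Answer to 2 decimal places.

K₂O mass = 60%×60 + 31%×103 + 0%×50 = 67.93 lb.

67.93 lb K₂O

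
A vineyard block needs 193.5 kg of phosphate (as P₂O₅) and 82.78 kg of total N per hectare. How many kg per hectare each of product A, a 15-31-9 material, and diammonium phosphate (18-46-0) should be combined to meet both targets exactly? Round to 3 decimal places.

With a, b = kg per hectare of product A and diammonium phosphate:
P₂O₅: 0.31·a + 0.46·b = 193.5
N: 0.15·a + 0.18·b = 82.78
Eliminate b: (row1) − 0.46/0.18·(row2) → -0.0733333·a = -18.0489, so a = 246.1212.
Then b = (82.78 − 0.15·246.1212) / 0.18 = 254.7879.

246.121 kg product A, 254.788 kg diammonium phosphate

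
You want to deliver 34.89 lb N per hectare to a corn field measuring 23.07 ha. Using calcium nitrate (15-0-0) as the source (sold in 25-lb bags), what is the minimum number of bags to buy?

Product per hectare = 34.89 / 15% = 232.6 lb.
Total product = 232.6 × 23.07 = 5366.08 lb.
Bags = ⌈5366.08 / 25⌉ = 215.

215 bags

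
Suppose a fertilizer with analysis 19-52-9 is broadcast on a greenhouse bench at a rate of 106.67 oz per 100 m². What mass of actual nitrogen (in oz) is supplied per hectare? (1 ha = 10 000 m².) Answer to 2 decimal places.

2026.73 oz N per hectare

nitrogen per 100 m² = 106.67 × 19% = 20.2673 oz.
Convert to per hectare: 20.2673 × 100 = 2026.73 oz.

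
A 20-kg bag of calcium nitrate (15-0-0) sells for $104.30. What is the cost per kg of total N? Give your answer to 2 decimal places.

$34.77 per kg N

N in bag = 20 × 15% = 3 kg.
Cost per kg N = $104.30 / 3 = $34.7667.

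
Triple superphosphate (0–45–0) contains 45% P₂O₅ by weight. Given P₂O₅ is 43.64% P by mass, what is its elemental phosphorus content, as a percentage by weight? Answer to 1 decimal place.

%P = 45 × 0.4364 = 19.638%.

19.6% P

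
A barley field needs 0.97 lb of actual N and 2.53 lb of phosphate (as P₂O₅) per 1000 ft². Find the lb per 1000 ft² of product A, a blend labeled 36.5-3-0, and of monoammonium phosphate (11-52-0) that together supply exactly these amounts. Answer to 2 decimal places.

Let a = lb of product A, b = lb of monoammonium phosphate (per 1000 ft²).
N: 0.365·a + 0.11·b = 0.97
P₂O₅: 0.03·a + 0.52·b = 2.53
Solving simultaneously: a = 1.21233, b = 4.79544.

1.21 lb product A, 4.80 lb monoammonium phosphate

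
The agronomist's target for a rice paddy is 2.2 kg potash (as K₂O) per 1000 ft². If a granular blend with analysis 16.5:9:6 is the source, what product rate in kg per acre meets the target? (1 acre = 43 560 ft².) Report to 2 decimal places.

Product per 1000 ft² = 2.2 / 6% = 36.6667 kg.
Convert to per acre: 36.6667 × 43.56 = 1597.2 kg.

1597.20 kg of product per acre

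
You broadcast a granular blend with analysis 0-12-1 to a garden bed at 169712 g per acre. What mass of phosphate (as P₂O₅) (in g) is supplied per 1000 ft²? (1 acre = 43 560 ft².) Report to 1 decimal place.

P₂O₅ per acre = 169712 × 12% = 20365.4 g.
Convert to per 1000 ft²: 20365.4 × 0.0229568 = 467.526 g.

467.5 g P₂O₅ per thousand sq ft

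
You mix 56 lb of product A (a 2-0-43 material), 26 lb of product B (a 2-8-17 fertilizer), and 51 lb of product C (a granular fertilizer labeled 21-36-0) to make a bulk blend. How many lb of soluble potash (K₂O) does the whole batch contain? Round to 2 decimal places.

K₂O mass = 43%×56 + 17%×26 + 0%×51 = 28.5 lb.

28.50 lb K₂O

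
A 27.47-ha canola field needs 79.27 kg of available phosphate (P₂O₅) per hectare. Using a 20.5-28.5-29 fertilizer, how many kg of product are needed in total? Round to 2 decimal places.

7640.52 kg

Product per hectare = 79.27 / 28.5% = 278.14 kg.
Total product = 278.14 × 27.47 = 7640.515 kg.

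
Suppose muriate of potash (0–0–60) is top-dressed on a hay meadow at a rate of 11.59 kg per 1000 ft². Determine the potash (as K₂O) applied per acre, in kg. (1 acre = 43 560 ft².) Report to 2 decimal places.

302.92 kg K₂O per acre

K₂O per 1000 ft² = 11.59 × 60% = 6.954 kg.
Convert to per acre: 6.954 × 43.56 = 302.916 kg.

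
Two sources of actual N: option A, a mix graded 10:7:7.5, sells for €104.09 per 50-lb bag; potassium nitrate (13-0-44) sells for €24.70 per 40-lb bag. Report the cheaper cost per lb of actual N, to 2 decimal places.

€4.75 per lb N (potassium nitrate)

option A: N per bag = 50 × 10% = 5 lb; cost = 104.09 / 5 = €20.8180/lb N.
potassium nitrate: N per bag = 40 × 13% = 5.2 lb; cost = 24.70 / 5.2 = €4.7500/lb N.
potassium nitrate is cheaper.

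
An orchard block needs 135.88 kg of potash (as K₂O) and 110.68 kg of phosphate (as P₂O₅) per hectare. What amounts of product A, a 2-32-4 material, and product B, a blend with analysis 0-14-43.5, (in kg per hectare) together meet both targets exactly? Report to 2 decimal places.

217.98 kg product A, 292.32 kg product B

With a, b = kg per hectare of product A and product B:
K₂O: 0.04·a + 0.435·b = 135.88
P₂O₅: 0.32·a + 0.14·b = 110.68
Eliminate b: (row1) − 0.435/0.14·(row2) → -0.954286·a = -208.019, so a = 217.984.
Then b = (110.68 − 0.32·217.984) / 0.14 = 292.323.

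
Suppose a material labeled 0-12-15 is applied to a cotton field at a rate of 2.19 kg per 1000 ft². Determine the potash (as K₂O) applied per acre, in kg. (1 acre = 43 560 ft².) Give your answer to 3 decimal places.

K₂O per 1000 ft² = 2.19 × 15% = 0.3285 kg.
Convert to per acre: 0.3285 × 43.56 = 14.30946 kg.

14.309 kg K₂O per acre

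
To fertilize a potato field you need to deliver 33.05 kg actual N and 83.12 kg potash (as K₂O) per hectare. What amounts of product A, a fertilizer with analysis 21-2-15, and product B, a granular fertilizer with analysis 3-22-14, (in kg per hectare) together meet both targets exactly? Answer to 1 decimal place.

85.7 kg product A, 501.9 kg product B

Let a = kg of product A, b = kg of product B (per hectare).
N: 0.21·a + 0.03·b = 33.05
K₂O: 0.15·a + 0.14·b = 83.12
Eliminate a: (row1) − 0.21/0.15·(row2) → -0.166·b = -83.318, so b = 501.916.
Back-substitute: a = (33.05 − 0.03·501.916) / 0.21 = 85.6787.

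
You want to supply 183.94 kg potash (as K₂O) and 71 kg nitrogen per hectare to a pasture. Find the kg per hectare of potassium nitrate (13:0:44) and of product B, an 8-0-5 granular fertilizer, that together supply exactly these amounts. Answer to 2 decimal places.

389.03 kg potassium nitrate, 255.32 kg product B

Let a = kg of potassium nitrate, b = kg of product B (per hectare).
K₂O: 0.44·a + 0.05·b = 183.94
N: 0.13·a + 0.08·b = 71
From row1: a = (183.94 − 0.05·b) / 0.44.
Into row2: 0.13·(183.94 − 0.05·b)/0.44 + 0.08·b = 71 → b = 255.324, a = 389.031.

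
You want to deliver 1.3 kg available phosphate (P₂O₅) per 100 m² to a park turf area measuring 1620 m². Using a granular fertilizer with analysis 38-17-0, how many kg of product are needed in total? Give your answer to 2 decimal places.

Product per 100 m² = 1.3 / 17% = 7.64706 kg.
Total product = 7.64706 × 1620 / 100 = 123.882 kg.

123.88 kg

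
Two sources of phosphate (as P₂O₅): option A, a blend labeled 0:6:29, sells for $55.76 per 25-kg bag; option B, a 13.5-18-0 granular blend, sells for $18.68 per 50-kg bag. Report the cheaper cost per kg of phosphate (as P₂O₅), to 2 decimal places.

option A: P₂O₅ per bag = 25 × 6% = 1.5 kg; cost = 55.76 / 1.5 = $37.1733/kg P₂O₅.
option B: P₂O₅ per bag = 50 × 18% = 9 kg; cost = 18.68 / 9 = $2.0756/kg P₂O₅.
option B is cheaper.

$2.08 per kg P₂O₅ (option B)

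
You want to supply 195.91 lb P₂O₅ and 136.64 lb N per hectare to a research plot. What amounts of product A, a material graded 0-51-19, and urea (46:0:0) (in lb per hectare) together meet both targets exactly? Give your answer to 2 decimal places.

384.14 lb product A, 297.04 lb urea

Per-hectare balance (a = product A, b = urea):
P₂O₅: 0.51·a + 0·b = 195.91
N: 0·a + 0.46·b = 136.64
Solving simultaneously: a = 384.137, b = 297.043.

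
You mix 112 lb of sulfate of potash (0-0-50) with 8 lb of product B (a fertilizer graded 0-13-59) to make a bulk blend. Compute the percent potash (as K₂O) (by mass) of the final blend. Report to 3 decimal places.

Total mass = 112 + 8 = 120 lb.
K₂O mass = 50%×112 + 59%×8 = 60.72 lb.
% K₂O = 60.72 / 120 = 50.6%.

50.600% K₂O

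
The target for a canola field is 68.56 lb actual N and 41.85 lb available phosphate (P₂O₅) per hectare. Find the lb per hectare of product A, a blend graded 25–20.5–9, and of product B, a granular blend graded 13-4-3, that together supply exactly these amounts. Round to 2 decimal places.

162.05 lb product A, 215.75 lb product B

Per-hectare balance (a = product A, b = product B):
N: 0.25·a + 0.13·b = 68.56
P₂O₅: 0.205·a + 0.04·b = 41.85
Solving simultaneously: a = 162.048, b = 215.754.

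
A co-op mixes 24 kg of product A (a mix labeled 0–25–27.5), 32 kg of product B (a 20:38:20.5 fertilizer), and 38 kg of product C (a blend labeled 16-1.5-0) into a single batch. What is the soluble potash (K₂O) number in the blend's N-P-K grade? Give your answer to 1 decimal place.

Total mass = 24 + 32 + 38 = 94 kg.
K₂O mass = 27.5%×24 + 20.5%×32 + 0%×38 = 13.16 kg.
% K₂O = 13.16 / 94 = 14%.

14.0% K₂O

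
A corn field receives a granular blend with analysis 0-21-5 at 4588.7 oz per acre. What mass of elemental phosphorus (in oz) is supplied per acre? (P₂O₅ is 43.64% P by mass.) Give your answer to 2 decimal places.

420.53 oz P per acre

P₂O₅ per acre = 4588.7 × 21% = 963.627 oz.
Elemental P = 963.627 × 0.4364 = 420.527 oz per acre.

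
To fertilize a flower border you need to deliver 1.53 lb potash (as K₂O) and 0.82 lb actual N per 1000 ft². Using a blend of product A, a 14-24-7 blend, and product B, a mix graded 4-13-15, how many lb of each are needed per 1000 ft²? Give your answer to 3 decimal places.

Per-1000 ft² balance (a = product A, b = product B):
K₂O: 0.07·a + 0.15·b = 1.53
N: 0.14·a + 0.04·b = 0.82
From row1: a = (1.53 − 0.15·b) / 0.07.
Into row2: 0.14·(1.53 − 0.15·b)/0.07 + 0.04·b = 0.82 → b = 8.61538, a = 3.3956.

3.396 lb product A, 8.615 lb product B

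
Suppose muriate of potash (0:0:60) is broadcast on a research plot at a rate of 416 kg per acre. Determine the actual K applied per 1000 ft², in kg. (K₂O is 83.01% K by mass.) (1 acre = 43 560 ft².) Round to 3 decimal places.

K₂O per acre = 416 × 60% = 249.6 kg.
Elemental K = 249.6 × 0.8301 = 207.193 kg per acre.
Convert to per 1000 ft²: 207.193 × 0.0229568 = 4.756496 kg.

4.756 kg K per thousand sq ft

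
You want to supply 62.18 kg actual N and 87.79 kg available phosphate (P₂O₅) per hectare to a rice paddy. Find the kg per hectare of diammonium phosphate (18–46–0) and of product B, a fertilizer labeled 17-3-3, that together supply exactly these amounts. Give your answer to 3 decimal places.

179.380 kg diammonium phosphate, 175.832 kg product B

With a, b = kg per hectare of diammonium phosphate and product B:
N: 0.18·a + 0.17·b = 62.18
P₂O₅: 0.46·a + 0.03·b = 87.79
Eliminate a: (row1) − 0.18/0.46·(row2) → 0.158261·b = 27.8274, so b = 175.8324.
Back-substitute: a = (62.18 − 0.17·175.8324) / 0.18 = 179.38049.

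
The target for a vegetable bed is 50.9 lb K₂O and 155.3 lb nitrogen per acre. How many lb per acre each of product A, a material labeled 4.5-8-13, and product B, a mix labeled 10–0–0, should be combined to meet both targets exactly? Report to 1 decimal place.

391.5 lb product A, 1376.8 lb product B

With a, b = lb per acre of product A and product B:
K₂O: 0.13·a + 0·b = 50.9
N: 0.045·a + 0.1·b = 155.3
Eliminate b: (row1) − 0/0.1·(row2) → 0.13·a = 50.9, so a = 391.538.
Then b = (155.3 − 0.045·391.538) / 0.1 = 1376.81.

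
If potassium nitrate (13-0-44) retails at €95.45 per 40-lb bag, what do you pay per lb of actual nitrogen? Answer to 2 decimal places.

€18.36 per lb N

N in bag = 40 × 13% = 5.2 lb.
Cost per lb N = €95.45 / 5.2 = €18.3558.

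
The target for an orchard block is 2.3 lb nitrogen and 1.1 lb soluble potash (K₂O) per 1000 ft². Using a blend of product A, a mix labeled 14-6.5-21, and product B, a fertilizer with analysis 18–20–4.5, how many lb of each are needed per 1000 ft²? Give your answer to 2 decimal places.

With a, b = lb per 1000 ft² of product A and product B:
N: 0.14·a + 0.18·b = 2.3
K₂O: 0.21·a + 0.045·b = 1.1
Eliminate b: (row1) − 0.18/0.045·(row2) → -0.7·a = -2.1, so a = 3.
Then b = (1.1 − 0.21·3) / 0.045 = 10.4444.

3.00 lb product A, 10.44 lb product B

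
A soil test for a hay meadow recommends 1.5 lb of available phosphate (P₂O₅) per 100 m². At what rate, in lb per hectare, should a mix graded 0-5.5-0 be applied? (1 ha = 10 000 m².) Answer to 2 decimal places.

Product per 100 m² = 1.5 / 5.5% = 27.2727 lb.
Convert to per hectare: 27.2727 × 100 = 2727.273 lb.

2727.27 lb of product per hectare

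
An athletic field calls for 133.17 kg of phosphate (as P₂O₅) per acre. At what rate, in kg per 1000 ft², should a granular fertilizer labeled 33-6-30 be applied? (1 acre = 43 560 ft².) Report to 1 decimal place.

51.0 kg of product per thousand sq ft

Product per acre = 133.17 / 6% = 2219.5 kg.
Convert to per 1000 ft²: 2219.5 × 0.0229568 = 50.9527 kg.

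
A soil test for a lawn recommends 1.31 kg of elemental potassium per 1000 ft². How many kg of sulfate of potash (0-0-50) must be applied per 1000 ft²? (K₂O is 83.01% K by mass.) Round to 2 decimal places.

3.16 kg of product per thousand sq ft

As K₂O: 1.31 / 0.8301 = 1.57812 kg per 1000 ft².
Product per 1000 ft² = 1.57812 / 50% = 3.15625 kg.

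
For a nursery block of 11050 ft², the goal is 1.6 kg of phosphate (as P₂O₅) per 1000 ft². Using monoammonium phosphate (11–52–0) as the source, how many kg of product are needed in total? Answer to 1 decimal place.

34.0 kg

Product per 1000 ft² = 1.6 / 52% = 3.07692 kg.
Total product = 3.07692 × 11050 / 1000 = 34 kg.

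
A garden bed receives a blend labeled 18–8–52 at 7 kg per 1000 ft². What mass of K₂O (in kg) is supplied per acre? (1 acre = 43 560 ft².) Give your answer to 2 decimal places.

158.56 kg K₂O per acre

K₂O per 1000 ft² = 7 × 52% = 3.64 kg.
Convert to per acre: 3.64 × 43.56 = 158.558 kg.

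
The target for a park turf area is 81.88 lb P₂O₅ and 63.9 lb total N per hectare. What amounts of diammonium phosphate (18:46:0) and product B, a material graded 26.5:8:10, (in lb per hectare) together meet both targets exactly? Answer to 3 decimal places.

Let a = lb of diammonium phosphate, b = lb of product B (per hectare).
P₂O₅: 0.46·a + 0.08·b = 81.88
N: 0.18·a + 0.265·b = 63.9
Eliminate b: (row1) − 0.08/0.265·(row2) → 0.40566·a = 62.5894, so a = 154.2902.
Then b = (63.9 − 0.18·154.2902) / 0.265 = 136.3312.

154.290 lb diammonium phosphate, 136.331 lb product B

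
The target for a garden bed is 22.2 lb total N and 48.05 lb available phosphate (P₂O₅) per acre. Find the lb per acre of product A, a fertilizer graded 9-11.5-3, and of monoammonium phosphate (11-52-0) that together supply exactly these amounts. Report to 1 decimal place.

Let a = lb of product A, b = lb of monoammonium phosphate (per acre).
N: 0.09·a + 0.11·b = 22.2
P₂O₅: 0.115·a + 0.52·b = 48.05
From row1: a = (22.2 − 0.11·b) / 0.09.
Into row2: 0.115·(22.2 − 0.11·b)/0.09 + 0.52·b = 48.05 → b = 51.8741, a = 183.265.

183.3 lb product A, 51.9 lb monoammonium phosphate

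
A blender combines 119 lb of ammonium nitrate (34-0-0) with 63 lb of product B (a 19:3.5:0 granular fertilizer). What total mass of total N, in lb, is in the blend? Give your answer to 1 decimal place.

52.4 lb N

N mass = 34%×119 + 19%×63 = 52.43 lb.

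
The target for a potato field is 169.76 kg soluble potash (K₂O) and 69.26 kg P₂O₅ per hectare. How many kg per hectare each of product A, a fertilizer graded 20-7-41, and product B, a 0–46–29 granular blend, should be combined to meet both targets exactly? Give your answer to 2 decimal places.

344.65 kg product A, 98.12 kg product B

With a, b = kg per hectare of product A and product B:
K₂O: 0.41·a + 0.29·b = 169.76
P₂O₅: 0.07·a + 0.46·b = 69.26
Eliminate a: (row1) − 0.41/0.07·(row2) → -2.40429·b = -235.906, so b = 98.1188.
Back-substitute: a = (169.76 − 0.29·98.1188) / 0.41 = 344.648.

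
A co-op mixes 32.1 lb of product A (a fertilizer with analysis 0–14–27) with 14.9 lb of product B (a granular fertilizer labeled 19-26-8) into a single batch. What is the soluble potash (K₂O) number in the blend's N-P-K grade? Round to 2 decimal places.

20.98% K₂O

Total mass = 32.1 + 14.9 = 47 lb.
K₂O mass = 27%×32.1 + 8%×14.9 = 9.859 lb.
% K₂O = 9.859 / 47 = 20.9766%.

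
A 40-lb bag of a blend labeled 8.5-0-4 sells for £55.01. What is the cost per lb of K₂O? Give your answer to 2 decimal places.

£34.38 per lb K₂O

K₂O in bag = 40 × 4% = 1.6 lb.
Cost per lb K₂O = £55.01 / 1.6 = £34.3812.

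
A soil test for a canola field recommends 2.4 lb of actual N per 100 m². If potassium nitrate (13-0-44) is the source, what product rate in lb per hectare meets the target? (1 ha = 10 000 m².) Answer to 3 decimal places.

Product per 100 m² = 2.4 / 13% = 18.4615 lb.
Convert to per hectare: 18.4615 × 100 = 1846.1538 lb.

1846.154 lb of product per hectare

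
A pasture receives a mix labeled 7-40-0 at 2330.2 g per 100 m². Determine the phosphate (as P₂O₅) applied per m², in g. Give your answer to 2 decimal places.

P₂O₅ per 100 m² = 2330.2 × 40% = 932.08 g.
Convert to per m²: 932.08 × 0.01 = 9.3208 g.

9.32 g P₂O₅ per sq m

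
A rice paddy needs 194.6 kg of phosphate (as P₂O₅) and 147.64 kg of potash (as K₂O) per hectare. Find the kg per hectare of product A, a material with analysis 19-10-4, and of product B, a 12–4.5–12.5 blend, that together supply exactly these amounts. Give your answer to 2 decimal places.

Let a = kg of product A, b = kg of product B (per hectare).
P₂O₅: 0.1·a + 0.045·b = 194.6
K₂O: 0.04·a + 0.125·b = 147.64
Eliminate b: (row1) − 0.045/0.125·(row2) → 0.0856·a = 141.45, so a = 1652.449.
Then b = (147.64 − 0.04·1652.449) / 0.125 = 652.336.

1652.45 kg product A, 652.34 kg product B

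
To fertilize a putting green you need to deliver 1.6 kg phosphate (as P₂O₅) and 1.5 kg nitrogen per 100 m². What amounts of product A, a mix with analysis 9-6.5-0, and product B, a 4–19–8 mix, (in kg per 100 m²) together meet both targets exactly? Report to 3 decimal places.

With a, b = kg per 100 m² of product A and product B:
P₂O₅: 0.065·a + 0.19·b = 1.6
N: 0.09·a + 0.04·b = 1.5
Eliminate a: (row1) − 0.065/0.09·(row2) → 0.161111·b = 0.516667, so b = 3.2069.
Back-substitute: a = (1.6 − 0.19·3.2069) / 0.065 = 15.2414.

15.241 kg product A, 3.207 kg product B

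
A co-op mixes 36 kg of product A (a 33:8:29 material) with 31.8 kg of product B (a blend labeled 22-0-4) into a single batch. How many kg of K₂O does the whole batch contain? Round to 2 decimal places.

K₂O mass = 29%×36 + 4%×31.8 = 11.712 kg.

11.71 kg K₂O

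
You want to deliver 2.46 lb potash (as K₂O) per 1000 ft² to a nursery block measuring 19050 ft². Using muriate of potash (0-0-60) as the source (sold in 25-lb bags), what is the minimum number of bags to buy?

4 bags

Product per 1000 ft² = 2.46 / 60% = 4.1 lb.
Total product = 4.1 × 19050 / 1000 = 78.105 lb.
Bags = ⌈78.105 / 25⌉ = 4.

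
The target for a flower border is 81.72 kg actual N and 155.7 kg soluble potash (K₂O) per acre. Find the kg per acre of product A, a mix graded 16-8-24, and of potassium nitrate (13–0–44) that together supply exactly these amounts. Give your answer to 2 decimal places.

Let a = kg of product A, b = kg of potassium nitrate (per acre).
N: 0.16·a + 0.13·b = 81.72
K₂O: 0.24·a + 0.44·b = 155.7
Eliminate b: (row1) − 0.13/0.44·(row2) → 0.0890909·a = 35.7177, so a = 400.913.
Then b = (155.7 − 0.24·400.913) / 0.44 = 135.184.

400.91 kg product A, 135.18 kg potassium nitrate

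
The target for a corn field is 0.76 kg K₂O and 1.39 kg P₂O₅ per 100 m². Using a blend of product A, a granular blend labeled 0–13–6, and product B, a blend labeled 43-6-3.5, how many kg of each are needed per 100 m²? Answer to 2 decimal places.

3.21 kg product A, 16.21 kg product B

Per-100 m² balance (a = product A, b = product B):
K₂O: 0.06·a + 0.035·b = 0.76
P₂O₅: 0.13·a + 0.06·b = 1.39
Eliminate a: (row1) − 0.06/0.13·(row2) → 0.00730769·b = 0.118462, so b = 16.2105.
Back-substitute: a = (0.76 − 0.035·16.2105) / 0.06 = 3.21053.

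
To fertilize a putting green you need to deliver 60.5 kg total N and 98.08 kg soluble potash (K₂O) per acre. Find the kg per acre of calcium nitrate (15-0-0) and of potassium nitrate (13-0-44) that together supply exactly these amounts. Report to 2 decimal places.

Let a = kg of calcium nitrate, b = kg of potassium nitrate (per acre).
N: 0.15·a + 0.13·b = 60.5
K₂O: 0·a + 0.44·b = 98.08
Solving simultaneously: a = 210.145, b = 222.909.

210.15 kg calcium nitrate, 222.91 kg potassium nitrate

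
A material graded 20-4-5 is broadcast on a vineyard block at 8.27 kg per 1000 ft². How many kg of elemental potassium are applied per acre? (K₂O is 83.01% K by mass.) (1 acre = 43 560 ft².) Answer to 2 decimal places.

14.95 kg K per acre

K₂O per 1000 ft² = 8.27 × 5% = 0.4135 kg.
Elemental K = 0.4135 × 0.8301 = 0.343246 kg per 1000 ft².
Convert to per acre: 0.343246 × 43.56 = 14.9518 kg.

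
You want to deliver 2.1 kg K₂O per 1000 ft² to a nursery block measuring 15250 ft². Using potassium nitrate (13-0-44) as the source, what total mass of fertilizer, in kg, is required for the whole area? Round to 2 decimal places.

72.78 kg

Product per 1000 ft² = 2.1 / 44% = 4.77273 kg.
Total product = 4.77273 × 15250 / 1000 = 72.7841 kg.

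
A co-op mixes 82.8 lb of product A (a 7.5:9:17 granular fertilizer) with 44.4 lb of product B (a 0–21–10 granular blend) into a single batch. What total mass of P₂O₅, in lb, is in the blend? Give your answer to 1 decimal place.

16.8 lb P₂O₅

P₂O₅ mass = 9%×82.8 + 21%×44.4 = 16.776 lb.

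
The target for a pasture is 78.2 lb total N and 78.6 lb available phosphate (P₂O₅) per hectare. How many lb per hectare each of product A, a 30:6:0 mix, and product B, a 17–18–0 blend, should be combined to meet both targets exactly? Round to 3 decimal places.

16.301 lb product A, 431.233 lb product B

With a, b = lb per hectare of product A and product B:
N: 0.3·a + 0.17·b = 78.2
P₂O₅: 0.06·a + 0.18·b = 78.6
From row1: a = (78.2 − 0.17·b) / 0.3.
Into row2: 0.06·(78.2 − 0.17·b)/0.3 + 0.18·b = 78.6 → b = 431.2329, a = 16.3014.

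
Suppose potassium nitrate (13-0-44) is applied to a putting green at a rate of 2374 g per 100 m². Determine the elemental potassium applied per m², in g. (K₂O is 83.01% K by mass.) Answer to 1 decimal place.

K₂O per 100 m² = 2374 × 44% = 1044.56 g.
Elemental K = 1044.56 × 0.8301 = 867.089 g per 100 m².
Convert to per m²: 867.089 × 0.01 = 8.67089 g.

8.7 g K per sq m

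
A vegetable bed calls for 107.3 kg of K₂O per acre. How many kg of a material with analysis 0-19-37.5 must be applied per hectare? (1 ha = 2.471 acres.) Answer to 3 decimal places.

Product per acre = 107.3 / 37.5% = 286.133 kg.
Convert to per hectare: 286.133 × 2.471 = 707.03547 kg.

707.035 kg of product per hectare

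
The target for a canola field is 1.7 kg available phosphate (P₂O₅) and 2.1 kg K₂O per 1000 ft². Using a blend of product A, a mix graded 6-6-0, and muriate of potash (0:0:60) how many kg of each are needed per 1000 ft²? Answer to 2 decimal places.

28.33 kg product A, 3.50 kg muriate of potash

Let a = kg of product A, b = kg of muriate of potash (per 1000 ft²).
P₂O₅: 0.06·a + 0·b = 1.7
K₂O: 0·a + 0.6·b = 2.1
Solving simultaneously: a = 28.3333, b = 3.5.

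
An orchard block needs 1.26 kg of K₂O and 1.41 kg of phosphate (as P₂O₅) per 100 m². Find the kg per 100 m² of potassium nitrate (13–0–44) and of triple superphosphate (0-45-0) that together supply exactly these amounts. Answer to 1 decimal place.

Let a = kg of potassium nitrate, b = kg of triple superphosphate (per 100 m²).
K₂O: 0.44·a + 0·b = 1.26
P₂O₅: 0·a + 0.45·b = 1.41
Solving simultaneously: a = 2.86364, b = 3.13333.

2.9 kg potassium nitrate, 3.1 kg triple superphosphate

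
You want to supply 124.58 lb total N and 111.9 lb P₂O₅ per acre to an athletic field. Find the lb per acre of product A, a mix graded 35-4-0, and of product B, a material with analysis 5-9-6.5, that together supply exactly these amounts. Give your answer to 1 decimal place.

190.4 lb product A, 1158.7 lb product B

With a, b = lb per acre of product A and product B:
N: 0.35·a + 0.05·b = 124.58
P₂O₅: 0.04·a + 0.09·b = 111.9
Eliminate a: (row1) − 0.35/0.04·(row2) → -0.7375·b = -854.545, so b = 1158.71.
Back-substitute: a = (124.58 − 0.05·1158.71) / 0.35 = 190.414.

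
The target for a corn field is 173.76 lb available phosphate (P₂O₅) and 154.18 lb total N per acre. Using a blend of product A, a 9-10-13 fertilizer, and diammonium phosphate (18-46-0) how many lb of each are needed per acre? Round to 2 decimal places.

1694.27 lb product A, 9.42 lb diammonium phosphate

Let a = lb of product A, b = lb of diammonium phosphate (per acre).
P₂O₅: 0.1·a + 0.46·b = 173.76
N: 0.09·a + 0.18·b = 154.18
Eliminate a: (row1) − 0.1/0.09·(row2) → 0.26·b = 2.44889, so b = 9.4188.
Back-substitute: a = (173.76 − 0.46·9.4188) / 0.1 = 1694.274.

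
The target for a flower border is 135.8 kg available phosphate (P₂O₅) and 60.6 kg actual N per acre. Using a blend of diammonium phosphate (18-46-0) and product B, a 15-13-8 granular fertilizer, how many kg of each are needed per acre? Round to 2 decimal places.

273.95 kg diammonium phosphate, 75.26 kg product B

Let a = kg of diammonium phosphate, b = kg of product B (per acre).
P₂O₅: 0.46·a + 0.13·b = 135.8
N: 0.18·a + 0.15·b = 60.6
Eliminate a: (row1) − 0.46/0.18·(row2) → -0.253333·b = -19.0667, so b = 75.2632.
Back-substitute: a = (135.8 − 0.13·75.2632) / 0.46 = 273.947.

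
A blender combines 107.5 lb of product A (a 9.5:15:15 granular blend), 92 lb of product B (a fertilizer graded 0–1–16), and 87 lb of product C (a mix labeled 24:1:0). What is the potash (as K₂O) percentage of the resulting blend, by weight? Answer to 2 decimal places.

10.77% K₂O

Total mass = 107.5 + 92 + 87 = 286.5 lb.
K₂O mass = 15%×107.5 + 16%×92 + 0%×87 = 30.845 lb.
% K₂O = 30.845 / 286.5 = 10.7661%.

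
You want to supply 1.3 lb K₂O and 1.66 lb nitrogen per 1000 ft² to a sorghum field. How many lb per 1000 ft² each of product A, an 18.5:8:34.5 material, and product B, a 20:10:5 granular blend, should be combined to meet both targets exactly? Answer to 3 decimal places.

With a, b = lb per 1000 ft² of product A and product B:
K₂O: 0.345·a + 0.05·b = 1.3
N: 0.185·a + 0.2·b = 1.66
Eliminate b: (row1) − 0.05/0.2·(row2) → 0.29875·a = 0.885, so a = 2.96234.
Then b = (1.66 − 0.185·2.96234) / 0.2 = 5.55983.

2.962 lb product A, 5.560 lb product B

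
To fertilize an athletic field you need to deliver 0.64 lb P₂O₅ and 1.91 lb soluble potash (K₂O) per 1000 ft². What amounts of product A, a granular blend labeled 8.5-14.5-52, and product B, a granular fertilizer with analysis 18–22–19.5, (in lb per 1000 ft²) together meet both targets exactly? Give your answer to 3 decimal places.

Let a = lb of product A, b = lb of product B (per 1000 ft²).
P₂O₅: 0.145·a + 0.22·b = 0.64
K₂O: 0.52·a + 0.195·b = 1.91
From row1: a = (0.64 − 0.22·b) / 0.145.
Into row2: 0.52·(0.64 − 0.22·b)/0.145 + 0.195·b = 1.91 → b = 0.648476, a = 3.4299.

3.430 lb product A, 0.648 lb product B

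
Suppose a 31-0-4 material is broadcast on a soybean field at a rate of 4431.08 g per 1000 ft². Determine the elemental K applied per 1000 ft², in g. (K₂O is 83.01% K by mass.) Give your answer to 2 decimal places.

K₂O per 1000 ft² = 4431.08 × 4% = 177.243 g.
Elemental K = 177.243 × 0.8301 = 147.1296 g per 1000 ft².

147.13 g K per thousand sq ft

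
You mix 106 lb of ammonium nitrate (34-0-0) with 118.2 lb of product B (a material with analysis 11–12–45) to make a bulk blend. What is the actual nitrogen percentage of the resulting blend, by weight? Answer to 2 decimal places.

21.87% N

Total mass = 106 + 118.2 = 224.2 lb.
N mass = 34%×106 + 11%×118.2 = 49.042 lb.
% N = 49.042 / 224.2 = 21.8742%.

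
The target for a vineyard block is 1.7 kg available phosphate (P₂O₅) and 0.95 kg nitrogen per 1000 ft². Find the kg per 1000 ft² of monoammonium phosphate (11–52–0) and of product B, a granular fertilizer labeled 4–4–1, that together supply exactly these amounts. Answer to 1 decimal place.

With a, b = kg per 1000 ft² of monoammonium phosphate and product B:
P₂O₅: 0.52·a + 0.04·b = 1.7
N: 0.11·a + 0.04·b = 0.95
From row1: a = (1.7 − 0.04·b) / 0.52.
Into row2: 0.11·(1.7 − 0.04·b)/0.52 + 0.04·b = 0.95 → b = 18.7195, a = 1.82927.

1.8 kg monoammonium phosphate, 18.7 kg product B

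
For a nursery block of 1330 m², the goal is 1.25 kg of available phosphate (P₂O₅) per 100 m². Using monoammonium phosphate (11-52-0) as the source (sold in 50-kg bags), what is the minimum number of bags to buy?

1 bags

Product per 100 m² = 1.25 / 52% = 2.40385 kg.
Total product = 2.40385 × 1330 / 100 = 31.9712 kg.
Bags = ⌈31.9712 / 50⌉ = 1.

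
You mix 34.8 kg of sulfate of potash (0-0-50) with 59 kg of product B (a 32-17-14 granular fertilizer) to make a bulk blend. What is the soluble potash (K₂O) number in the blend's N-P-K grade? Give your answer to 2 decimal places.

27.36% K₂O

Total mass = 34.8 + 59 = 93.8 kg.
K₂O mass = 50%×34.8 + 14%×59 = 25.66 kg.
% K₂O = 25.66 / 93.8 = 27.3561%.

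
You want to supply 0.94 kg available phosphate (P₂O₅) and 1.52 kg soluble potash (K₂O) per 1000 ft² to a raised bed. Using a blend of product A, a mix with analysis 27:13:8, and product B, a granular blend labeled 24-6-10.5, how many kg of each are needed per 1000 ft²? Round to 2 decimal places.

Per-1000 ft² balance (a = product A, b = product B):
P₂O₅: 0.13·a + 0.06·b = 0.94
K₂O: 0.08·a + 0.105·b = 1.52
Eliminate b: (row1) − 0.06/0.105·(row2) → 0.0842857·a = 0.0714286, so a = 0.847458.
Then b = (1.52 − 0.08·0.847458) / 0.105 = 13.8305.

0.85 kg product A, 13.83 kg product B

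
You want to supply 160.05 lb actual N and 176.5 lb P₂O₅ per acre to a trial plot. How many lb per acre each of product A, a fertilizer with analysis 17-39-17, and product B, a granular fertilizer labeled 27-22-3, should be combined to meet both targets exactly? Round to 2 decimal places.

183.27 lb product A, 477.39 lb product B

With a, b = lb per acre of product A and product B:
N: 0.17·a + 0.27·b = 160.05
P₂O₅: 0.39·a + 0.22·b = 176.5
Solving simultaneously: a = 183.2695, b = 477.386.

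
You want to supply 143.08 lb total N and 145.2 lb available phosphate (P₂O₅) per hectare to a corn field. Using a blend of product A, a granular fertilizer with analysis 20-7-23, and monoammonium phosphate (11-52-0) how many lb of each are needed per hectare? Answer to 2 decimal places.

Per-hectare balance (a = product A, b = monoammonium phosphate):
N: 0.2·a + 0.11·b = 143.08
P₂O₅: 0.07·a + 0.52·b = 145.2
Eliminate a: (row1) − 0.2/0.07·(row2) → -1.37571·b = -271.777, so b = 197.553.
Back-substitute: a = (143.08 − 0.11·197.553) / 0.2 = 606.746.

606.75 lb product A, 197.55 lb monoammonium phosphate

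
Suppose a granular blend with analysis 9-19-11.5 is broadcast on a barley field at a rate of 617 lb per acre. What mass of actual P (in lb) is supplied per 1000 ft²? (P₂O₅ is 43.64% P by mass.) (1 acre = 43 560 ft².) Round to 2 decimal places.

1.17 lb P per thousand sq ft

P₂O₅ per acre = 617 × 19% = 117.23 lb.
Elemental P = 117.23 × 0.4364 = 51.1592 lb per acre.
Convert to per 1000 ft²: 51.1592 × 0.0229568 = 1.17445 lb.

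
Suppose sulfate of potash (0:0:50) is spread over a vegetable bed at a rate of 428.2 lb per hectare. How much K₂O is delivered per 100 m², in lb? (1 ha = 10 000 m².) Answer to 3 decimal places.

K₂O per hectare = 428.2 × 50% = 214.1 lb.
Convert to per 100 m²: 214.1 × 0.01 = 2.141 lb.

2.141 lb K₂O per hundred sq m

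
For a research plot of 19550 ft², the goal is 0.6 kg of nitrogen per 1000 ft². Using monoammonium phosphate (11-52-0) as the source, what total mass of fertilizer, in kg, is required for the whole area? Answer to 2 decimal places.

Product per 1000 ft² = 0.6 / 11% = 5.45455 kg.
Total product = 5.45455 × 19550 / 1000 = 106.636 kg.

106.64 kg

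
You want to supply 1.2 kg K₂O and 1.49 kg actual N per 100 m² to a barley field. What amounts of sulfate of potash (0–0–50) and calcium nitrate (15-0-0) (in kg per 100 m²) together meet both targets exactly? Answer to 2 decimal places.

Per-100 m² balance (a = sulfate of potash, b = calcium nitrate):
K₂O: 0.5·a + 0·b = 1.2
N: 0·a + 0.15·b = 1.49
Solving simultaneously: a = 2.4, b = 9.93333.

2.40 kg sulfate of potash, 9.93 kg calcium nitrate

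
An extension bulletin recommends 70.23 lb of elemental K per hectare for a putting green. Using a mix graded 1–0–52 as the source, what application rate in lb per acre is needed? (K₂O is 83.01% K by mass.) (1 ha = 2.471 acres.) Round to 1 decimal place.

As K₂O: 70.23 / 0.8301 = 84.6043 lb per hectare.
Product per hectare = 84.6043 / 52% = 162.701 lb.
Convert to per acre: 162.701 × 0.404694 = 65.844 lb.

65.8 lb of product per acre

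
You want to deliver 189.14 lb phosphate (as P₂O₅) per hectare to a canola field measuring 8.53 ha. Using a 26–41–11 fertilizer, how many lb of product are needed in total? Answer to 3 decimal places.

3935.035 lb

Product per hectare = 189.14 / 41% = 461.317 lb.
Total product = 461.317 × 8.53 = 3935.0346 lb.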